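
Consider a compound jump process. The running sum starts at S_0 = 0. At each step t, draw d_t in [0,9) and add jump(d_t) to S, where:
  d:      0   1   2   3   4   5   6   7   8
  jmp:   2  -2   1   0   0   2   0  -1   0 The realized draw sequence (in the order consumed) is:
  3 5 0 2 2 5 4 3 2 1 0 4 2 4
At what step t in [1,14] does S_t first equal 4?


t=0: S=0, d=3, jump=0, S_1=0
t=1: S=0, d=5, jump=2, S_2=2
t=2: S=2, d=0, jump=2, S_3=4
t=3: S=4, d=2, jump=1, S_4=5
t=4: S=5, d=2, jump=1, S_5=6
t=5: S=6, d=5, jump=2, S_6=8
t=6: S=8, d=4, jump=0, S_7=8
t=7: S=8, d=3, jump=0, S_8=8
t=8: S=8, d=2, jump=1, S_9=9
t=9: S=9, d=1, jump=-2, S_10=7
t=10: S=7, d=0, jump=2, S_11=9
t=11: S=9, d=4, jump=0, S_12=9
t=12: S=9, d=2, jump=1, S_13=10
t=13: S=10, d=4, jump=0, S_14=10

3


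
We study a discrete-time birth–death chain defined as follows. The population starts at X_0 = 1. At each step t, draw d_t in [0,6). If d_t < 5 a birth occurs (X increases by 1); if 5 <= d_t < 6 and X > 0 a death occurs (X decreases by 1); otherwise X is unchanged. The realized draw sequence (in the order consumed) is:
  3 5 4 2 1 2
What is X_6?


5

t=0: X=1, d=3 → birth, X_1=2
t=1: X=2, d=5 → death, X_2=1
t=2: X=1, d=4 → birth, X_3=2
t=3: X=2, d=2 → birth, X_4=3
t=4: X=3, d=1 → birth, X_5=4
t=5: X=4, d=2 → birth, X_6=5


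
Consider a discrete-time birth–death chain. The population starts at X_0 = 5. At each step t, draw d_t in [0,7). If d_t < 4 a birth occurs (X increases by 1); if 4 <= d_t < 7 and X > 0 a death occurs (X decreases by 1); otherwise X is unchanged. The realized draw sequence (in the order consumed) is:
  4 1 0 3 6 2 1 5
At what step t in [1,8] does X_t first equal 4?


t=0: X=5, d=4 → death, X_1=4
t=1: X=4, d=1 → birth, X_2=5
t=2: X=5, d=0 → birth, X_3=6
t=3: X=6, d=3 → birth, X_4=7
t=4: X=7, d=6 → death, X_5=6
t=5: X=6, d=2 → birth, X_6=7
t=6: X=7, d=1 → birth, X_7=8
t=7: X=8, d=5 → death, X_8=7

1


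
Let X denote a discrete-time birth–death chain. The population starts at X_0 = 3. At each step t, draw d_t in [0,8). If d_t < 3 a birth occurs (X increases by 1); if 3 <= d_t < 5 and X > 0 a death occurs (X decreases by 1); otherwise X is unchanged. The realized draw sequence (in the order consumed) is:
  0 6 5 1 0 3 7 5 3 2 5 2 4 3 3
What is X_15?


3

t=0: X=3, d=0 → birth, X_1=4
t=1: X=4, d=6 → hold, X_2=4
t=2: X=4, d=5 → hold, X_3=4
t=3: X=4, d=1 → birth, X_4=5
t=4: X=5, d=0 → birth, X_5=6
t=5: X=6, d=3 → death, X_6=5
t=6: X=5, d=7 → hold, X_7=5
t=7: X=5, d=5 → hold, X_8=5
t=8: X=5, d=3 → death, X_9=4
t=9: X=4, d=2 → birth, X_10=5
t=10: X=5, d=5 → hold, X_11=5
t=11: X=5, d=2 → birth, X_12=6
t=12: X=6, d=4 → death, X_13=5
t=13: X=5, d=3 → death, X_14=4
t=14: X=4, d=3 → death, X_15=3


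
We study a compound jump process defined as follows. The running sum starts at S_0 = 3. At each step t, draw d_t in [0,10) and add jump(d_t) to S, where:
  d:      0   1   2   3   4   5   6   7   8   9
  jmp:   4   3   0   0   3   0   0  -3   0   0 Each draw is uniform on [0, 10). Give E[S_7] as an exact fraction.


79/10

Outcome values over d=0..9: [4, 3, 0, 0, 3, 0, 0, -3, 0, 0]
Σy = 7, Σy² = 43, M = 10
μ = 7/10 = 7/10,  σ² = 43/10 − (7/10)² = 381/100
E[S_7] = 3 + 7·(7/10) = 79/10


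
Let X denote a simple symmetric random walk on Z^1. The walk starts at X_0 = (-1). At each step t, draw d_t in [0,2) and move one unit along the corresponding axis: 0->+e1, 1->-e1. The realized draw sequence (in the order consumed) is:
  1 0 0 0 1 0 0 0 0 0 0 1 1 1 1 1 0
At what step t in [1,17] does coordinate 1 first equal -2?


1

t=0: X=(-1), d=1 → -e1, X_1=(-2)
t=1: X=(-2), d=0 → +e1, X_2=(-1)
t=2: X=(-1), d=0 → +e1, X_3=(0)
t=3: X=(0), d=0 → +e1, X_4=(1)
t=4: X=(1), d=1 → -e1, X_5=(0)
t=5: X=(0), d=0 → +e1, X_6=(1)
t=6: X=(1), d=0 → +e1, X_7=(2)
t=7: X=(2), d=0 → +e1, X_8=(3)
t=8: X=(3), d=0 → +e1, X_9=(4)
t=9: X=(4), d=0 → +e1, X_10=(5)
t=10: X=(5), d=0 → +e1, X_11=(6)
t=11: X=(6), d=1 → -e1, X_12=(5)
t=12: X=(5), d=1 → -e1, X_13=(4)
t=13: X=(4), d=1 → -e1, X_14=(3)
t=14: X=(3), d=1 → -e1, X_15=(2)
t=15: X=(2), d=1 → -e1, X_16=(1)
t=16: X=(1), d=0 → +e1, X_17=(2)


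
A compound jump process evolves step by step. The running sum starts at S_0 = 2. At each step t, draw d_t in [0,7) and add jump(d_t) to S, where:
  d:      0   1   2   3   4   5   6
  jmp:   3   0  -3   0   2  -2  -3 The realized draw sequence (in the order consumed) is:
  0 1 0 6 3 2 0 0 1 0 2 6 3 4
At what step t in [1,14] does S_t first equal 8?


t=0: S=2, d=0, jump=3, S_1=5
t=1: S=5, d=1, jump=0, S_2=5
t=2: S=5, d=0, jump=3, S_3=8
t=3: S=8, d=6, jump=-3, S_4=5
t=4: S=5, d=3, jump=0, S_5=5
t=5: S=5, d=2, jump=-3, S_6=2
t=6: S=2, d=0, jump=3, S_7=5
t=7: S=5, d=0, jump=3, S_8=8
t=8: S=8, d=1, jump=0, S_9=8
t=9: S=8, d=0, jump=3, S_10=11
t=10: S=11, d=2, jump=-3, S_11=8
t=11: S=8, d=6, jump=-3, S_12=5
t=12: S=5, d=3, jump=0, S_13=5
t=13: S=5, d=4, jump=2, S_14=7

3


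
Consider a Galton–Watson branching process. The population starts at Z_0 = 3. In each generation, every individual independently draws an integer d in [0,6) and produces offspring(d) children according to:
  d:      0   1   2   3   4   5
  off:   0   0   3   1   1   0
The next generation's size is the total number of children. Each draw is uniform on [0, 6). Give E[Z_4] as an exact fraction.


625/432

Outcome values over d=0..5: [0, 0, 3, 1, 1, 0]
Σy = 5, Σy² = 11, M = 6
μ = 5/6 = 5/6,  σ² = 11/6 − (5/6)² = 41/36
E[Z_0] = 3
E[Z_1] = 5/6·E[Z_0] = 5/2
E[Z_2] = 5/6·E[Z_1] = 25/12
E[Z_3] = 5/6·E[Z_2] = 125/72
E[Z_4] = 5/6·E[Z_3] = 625/432


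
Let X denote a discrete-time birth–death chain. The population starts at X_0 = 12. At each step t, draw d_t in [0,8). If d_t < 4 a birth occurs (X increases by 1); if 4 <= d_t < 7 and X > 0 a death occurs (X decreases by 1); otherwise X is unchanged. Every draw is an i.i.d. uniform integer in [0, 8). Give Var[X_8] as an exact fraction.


X can drop by at most 1 per step and X_0 = 12 > T = 8, so X_t >= 12 − t >= 4 > 0 for every t <= 8: the floor at 0 (the 'and X > 0' condition) never binds. Hence X_8 = X_0 + Σ_{t<8} Y_t with i.i.d. increments Y_t = y(d_t) ∈ {+1, −1, 0}.
Outcome values over d=0..7: [1, 1, 1, 1, -1, -1, -1, 0]
Σy = 1, Σy² = 7, M = 8
μ = 1/8 = 1/8,  σ² = 7/8 − (1/8)² = 55/64
Independent increments: Var[X_8] = 8·σ² = 8·(55/64) = 55/8

55/8


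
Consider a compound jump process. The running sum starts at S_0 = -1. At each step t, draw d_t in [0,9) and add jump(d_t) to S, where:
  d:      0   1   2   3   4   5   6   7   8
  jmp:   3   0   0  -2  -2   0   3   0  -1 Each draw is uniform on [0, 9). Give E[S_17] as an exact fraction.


8/9

Outcome values over d=0..8: [3, 0, 0, -2, -2, 0, 3, 0, -1]
Σy = 1, Σy² = 27, M = 9
μ = 1/9 = 1/9,  σ² = 27/9 − (1/9)² = 242/81
E[S_17] = -1 + 17·(1/9) = 8/9


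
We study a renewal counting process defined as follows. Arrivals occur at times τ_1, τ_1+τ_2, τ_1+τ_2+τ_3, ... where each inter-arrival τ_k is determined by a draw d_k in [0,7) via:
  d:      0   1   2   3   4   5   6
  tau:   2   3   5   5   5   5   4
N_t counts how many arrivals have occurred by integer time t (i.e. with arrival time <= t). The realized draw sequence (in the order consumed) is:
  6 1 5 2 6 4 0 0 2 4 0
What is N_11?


2

draw d_1=6: τ_1=4, arrival time A_1=4
draw d_2=1: τ_2=3, arrival time A_2=7
draw d_3=5: τ_3=5, arrival time A_3=12
draw d_4=2: τ_4=5, arrival time A_4=17
draw d_5=6: τ_5=4, arrival time A_5=21
draw d_6=4: τ_6=5, arrival time A_6=26
draw d_7=0: τ_7=2, arrival time A_7=28
draw d_8=0: τ_8=2, arrival time A_8=30
draw d_9=2: τ_9=5, arrival time A_9=35
draw d_10=4: τ_10=5, arrival time A_10=40
draw d_11=0: τ_11=2, arrival time A_11=42
N_t over t=0..11: 0:0 1:0 2:0 3:0 4:1 5:1 6:1 7:2 8:2 9:2 10:2 11:2


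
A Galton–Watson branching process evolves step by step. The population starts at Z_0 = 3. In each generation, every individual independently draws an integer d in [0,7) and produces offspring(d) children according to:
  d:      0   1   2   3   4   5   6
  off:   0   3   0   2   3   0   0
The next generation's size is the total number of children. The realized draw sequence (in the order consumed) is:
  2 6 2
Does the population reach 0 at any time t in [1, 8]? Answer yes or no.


yes

gen 0: Z_0=3, draws=[2, 6, 2], offspring=[0, 0, 0], Z_1=0
gen 1: Z_1=0, draws=[], offspring=[], Z_2=0
gen 2: Z_2=0, draws=[], offspring=[], Z_3=0
gen 3: Z_3=0, draws=[], offspring=[], Z_4=0
gen 4: Z_4=0, draws=[], offspring=[], Z_5=0
gen 5: Z_5=0, draws=[], offspring=[], Z_6=0
gen 6: Z_6=0, draws=[], offspring=[], Z_7=0
gen 7: Z_7=0, draws=[], offspring=[], Z_8=0


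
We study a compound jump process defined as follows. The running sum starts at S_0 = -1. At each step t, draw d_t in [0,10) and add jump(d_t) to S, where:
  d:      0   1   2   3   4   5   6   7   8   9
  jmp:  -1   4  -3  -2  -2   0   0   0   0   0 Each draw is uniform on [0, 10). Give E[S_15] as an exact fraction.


-7

Outcome values over d=0..9: [-1, 4, -3, -2, -2, 0, 0, 0, 0, 0]
Σy = -4, Σy² = 34, M = 10
μ = -4/10 = -2/5,  σ² = 34/10 − (-2/5)² = 81/25
E[S_15] = -1 + 15·(-2/5) = -7


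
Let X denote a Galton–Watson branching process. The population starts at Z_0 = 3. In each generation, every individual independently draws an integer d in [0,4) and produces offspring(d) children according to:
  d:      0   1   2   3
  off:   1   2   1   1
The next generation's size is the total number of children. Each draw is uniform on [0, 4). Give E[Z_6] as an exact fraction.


Outcome values over d=0..3: [1, 2, 1, 1]
Σy = 5, Σy² = 7, M = 4
μ = 5/4 = 5/4,  σ² = 7/4 − (5/4)² = 3/16
E[Z_0] = 3
E[Z_1] = 5/4·E[Z_0] = 15/4
E[Z_2] = 5/4·E[Z_1] = 75/16
E[Z_3] = 5/4·E[Z_2] = 375/64
E[Z_4] = 5/4·E[Z_3] = 1875/256
E[Z_5] = 5/4·E[Z_4] = 9375/1024
E[Z_6] = 5/4·E[Z_5] = 46875/4096

46875/4096


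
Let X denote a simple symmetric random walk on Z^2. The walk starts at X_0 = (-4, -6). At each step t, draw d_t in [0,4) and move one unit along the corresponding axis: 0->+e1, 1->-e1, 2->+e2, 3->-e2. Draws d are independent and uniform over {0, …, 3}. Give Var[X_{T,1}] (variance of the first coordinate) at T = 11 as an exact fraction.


Outcome values over d=0..3: [1, -1, 0, 0]
Σy = 0, Σy² = 2, M = 4
μ = 0/4 = 0,  σ² = 2/4 − (0)² = 1/2
Independent increments: Var[X_11] = 11·σ² = 11·(1/2) = 11/2

11/2


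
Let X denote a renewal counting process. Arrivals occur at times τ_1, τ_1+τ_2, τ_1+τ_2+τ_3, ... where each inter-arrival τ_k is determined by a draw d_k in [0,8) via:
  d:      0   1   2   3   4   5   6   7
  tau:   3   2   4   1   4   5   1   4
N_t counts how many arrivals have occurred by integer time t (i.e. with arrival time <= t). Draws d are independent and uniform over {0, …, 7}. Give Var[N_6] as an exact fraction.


Inter-arrival values over d=0..7: [3, 2, 4, 1, 4, 5, 1, 4]
Each d has probability 1/8, so the pmf of τ is: f(1) = 1/4, f(2) = 1/8, f(3) = 1/8, f(4) = 3/8, f(5) = 1/8
Let p_n(j) = P(N_n = j), with p_0 = [1]. Condition on τ_1: p_n(0) = P(τ > n), and for j >= 1, p_n(j) = Σ_{k<=n} f(k)·p_{n−k}(j−1)
p_1 = [3/4, 1/4]  (j = 0..1)
p_2 = [5/8, 5/16, 1/16]  (j = 0..2)
p_3 = [1/2, 3/8, 7/64, 1/64]  (j = 0..3)
p_4 = [1/8, 43/64, 21/128, 9/256, 1/256]  (j = 0..4)
p_5 = [0, 37/64, 89/256, 1/16, 11/1024, 1/1024]  (j = 0..5)
p_6 = [0, 13/32, 217/512, 37/256, 45/2048, 13/4096, 1/4096]  (j = 0..6)
E[N_6] = Σ j·p_6(j) = 7343/4096;  E[N_6²] = Σ j²·p_6(j) = 15737/4096
Var[N_6] = 15737/4096 − (7343/4096)² = 10539103/16777216

10539103/16777216


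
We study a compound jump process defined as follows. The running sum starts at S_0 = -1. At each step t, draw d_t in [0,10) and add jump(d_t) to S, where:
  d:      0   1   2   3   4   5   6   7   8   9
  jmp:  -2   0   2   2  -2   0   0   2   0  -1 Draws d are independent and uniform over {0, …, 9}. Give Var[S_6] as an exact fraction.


627/50

Outcome values over d=0..9: [-2, 0, 2, 2, -2, 0, 0, 2, 0, -1]
Σy = 1, Σy² = 21, M = 10
μ = 1/10 = 1/10,  σ² = 21/10 − (1/10)² = 209/100
Independent increments: Var[S_6] = 6·σ² = 6·(209/100) = 627/50


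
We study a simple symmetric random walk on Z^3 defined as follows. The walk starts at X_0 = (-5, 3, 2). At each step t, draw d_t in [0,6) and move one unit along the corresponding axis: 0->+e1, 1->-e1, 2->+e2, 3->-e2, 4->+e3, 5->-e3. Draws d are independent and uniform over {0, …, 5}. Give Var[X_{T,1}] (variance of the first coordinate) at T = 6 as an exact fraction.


2

Outcome values over d=0..5: [1, -1, 0, 0, 0, 0]
Σy = 0, Σy² = 2, M = 6
μ = 0/6 = 0,  σ² = 2/6 − (0)² = 1/3
Independent increments: Var[X_6] = 6·σ² = 6·(1/3) = 2


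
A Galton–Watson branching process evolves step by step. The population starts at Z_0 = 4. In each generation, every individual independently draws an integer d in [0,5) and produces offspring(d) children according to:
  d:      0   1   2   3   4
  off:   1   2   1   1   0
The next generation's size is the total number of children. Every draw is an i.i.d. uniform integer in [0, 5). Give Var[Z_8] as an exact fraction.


Outcome values over d=0..4: [1, 2, 1, 1, 0]
Σy = 5, Σy² = 7, M = 5
μ = 5/5 = 1,  σ² = 7/5 − (1)² = 2/5
V_0 = 0, E_0 = 4
V_1 = 2/5·E_0 + (1)²·V_0 = 8/5;  E_1 = 4
V_2 = 2/5·E_1 + (1)²·V_1 = 16/5;  E_2 = 4
V_3 = 2/5·E_2 + (1)²·V_2 = 24/5;  E_3 = 4
V_4 = 2/5·E_3 + (1)²·V_3 = 32/5;  E_4 = 4
V_5 = 2/5·E_4 + (1)²·V_4 = 8;  E_5 = 4
V_6 = 2/5·E_5 + (1)²·V_5 = 48/5;  E_6 = 4
V_7 = 2/5·E_6 + (1)²·V_6 = 56/5;  E_7 = 4
V_8 = 2/5·E_7 + (1)²·V_7 = 64/5;  E_8 = 4

64/5


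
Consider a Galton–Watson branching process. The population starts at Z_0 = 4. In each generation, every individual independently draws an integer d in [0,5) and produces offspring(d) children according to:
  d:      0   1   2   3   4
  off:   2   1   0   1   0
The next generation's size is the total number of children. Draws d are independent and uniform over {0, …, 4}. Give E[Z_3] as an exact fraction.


256/125

Outcome values over d=0..4: [2, 1, 0, 1, 0]
Σy = 4, Σy² = 6, M = 5
μ = 4/5 = 4/5,  σ² = 6/5 − (4/5)² = 14/25
E[Z_0] = 4
E[Z_1] = 4/5·E[Z_0] = 16/5
E[Z_2] = 4/5·E[Z_1] = 64/25
E[Z_3] = 4/5·E[Z_2] = 256/125


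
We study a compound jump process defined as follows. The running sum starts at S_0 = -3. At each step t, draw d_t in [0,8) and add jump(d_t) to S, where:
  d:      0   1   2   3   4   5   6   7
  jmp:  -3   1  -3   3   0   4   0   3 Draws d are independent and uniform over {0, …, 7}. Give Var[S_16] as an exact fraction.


Outcome values over d=0..7: [-3, 1, -3, 3, 0, 4, 0, 3]
Σy = 5, Σy² = 53, M = 8
μ = 5/8 = 5/8,  σ² = 53/8 − (5/8)² = 399/64
Independent increments: Var[S_16] = 16·σ² = 16·(399/64) = 399/4

399/4


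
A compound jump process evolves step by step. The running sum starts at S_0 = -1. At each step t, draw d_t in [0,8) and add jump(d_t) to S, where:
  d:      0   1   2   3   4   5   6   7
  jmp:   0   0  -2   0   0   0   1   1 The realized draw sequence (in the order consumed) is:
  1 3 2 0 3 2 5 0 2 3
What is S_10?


t=0: S=-1, d=1, jump=0, S_1=-1
t=1: S=-1, d=3, jump=0, S_2=-1
t=2: S=-1, d=2, jump=-2, S_3=-3
t=3: S=-3, d=0, jump=0, S_4=-3
t=4: S=-3, d=3, jump=0, S_5=-3
t=5: S=-3, d=2, jump=-2, S_6=-5
t=6: S=-5, d=5, jump=0, S_7=-5
t=7: S=-5, d=0, jump=0, S_8=-5
t=8: S=-5, d=2, jump=-2, S_9=-7
t=9: S=-7, d=3, jump=0, S_10=-7

-7


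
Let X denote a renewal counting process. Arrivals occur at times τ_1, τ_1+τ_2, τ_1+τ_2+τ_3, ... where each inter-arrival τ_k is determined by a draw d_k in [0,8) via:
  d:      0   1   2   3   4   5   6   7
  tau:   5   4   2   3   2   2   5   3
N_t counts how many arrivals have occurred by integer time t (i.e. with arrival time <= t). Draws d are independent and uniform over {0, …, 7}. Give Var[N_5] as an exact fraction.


903/4096

Inter-arrival values over d=0..7: [5, 4, 2, 3, 2, 2, 5, 3]
Each d has probability 1/8, so the pmf of τ is: f(2) = 3/8, f(3) = 1/4, f(4) = 1/8, f(5) = 1/4
Let p_n(j) = P(N_n = j), with p_0 = [1]. Condition on τ_1: p_n(0) = P(τ > n), and for j >= 1, p_n(j) = Σ_{k<=n} f(k)·p_{n−k}(j−1)
p_1 = [1]  (j = 0)
p_2 = [5/8, 3/8]  (j = 0..1)
p_3 = [3/8, 5/8]  (j = 0..1)
p_4 = [1/4, 39/64, 9/64]  (j = 0..2)
p_5 = [0, 43/64, 21/64]  (j = 0..2)
E[N_5] = Σ j·p_5(j) = 85/64;  E[N_5²] = Σ j²·p_5(j) = 127/64
Var[N_5] = 127/64 − (85/64)² = 903/4096


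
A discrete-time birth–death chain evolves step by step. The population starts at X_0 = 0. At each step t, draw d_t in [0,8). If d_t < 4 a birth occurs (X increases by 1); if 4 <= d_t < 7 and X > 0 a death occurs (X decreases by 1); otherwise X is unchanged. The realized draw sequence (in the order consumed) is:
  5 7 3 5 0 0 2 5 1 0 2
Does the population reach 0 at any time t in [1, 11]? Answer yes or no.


t=0: X=0, d=5 → hold, X_1=0
t=1: X=0, d=7 → hold, X_2=0
t=2: X=0, d=3 → birth, X_3=1
t=3: X=1, d=5 → death, X_4=0
t=4: X=0, d=0 → birth, X_5=1
t=5: X=1, d=0 → birth, X_6=2
t=6: X=2, d=2 → birth, X_7=3
t=7: X=3, d=5 → death, X_8=2
t=8: X=2, d=1 → birth, X_9=3
t=9: X=3, d=0 → birth, X_10=4
t=10: X=4, d=2 → birth, X_11=5

yes


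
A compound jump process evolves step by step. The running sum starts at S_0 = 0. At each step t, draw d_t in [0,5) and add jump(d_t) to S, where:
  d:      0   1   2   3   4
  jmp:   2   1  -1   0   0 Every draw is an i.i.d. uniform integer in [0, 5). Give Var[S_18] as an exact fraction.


468/25

Outcome values over d=0..4: [2, 1, -1, 0, 0]
Σy = 2, Σy² = 6, M = 5
μ = 2/5 = 2/5,  σ² = 6/5 − (2/5)² = 26/25
Independent increments: Var[S_18] = 18·σ² = 18·(26/25) = 468/25


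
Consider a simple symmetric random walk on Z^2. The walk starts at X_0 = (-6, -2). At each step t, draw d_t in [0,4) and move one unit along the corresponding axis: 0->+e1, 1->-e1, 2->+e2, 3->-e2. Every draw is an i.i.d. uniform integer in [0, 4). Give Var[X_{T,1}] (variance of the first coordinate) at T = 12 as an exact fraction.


6

Outcome values over d=0..3: [1, -1, 0, 0]
Σy = 0, Σy² = 2, M = 4
μ = 0/4 = 0,  σ² = 2/4 − (0)² = 1/2
Independent increments: Var[X_12] = 12·σ² = 12·(1/2) = 6


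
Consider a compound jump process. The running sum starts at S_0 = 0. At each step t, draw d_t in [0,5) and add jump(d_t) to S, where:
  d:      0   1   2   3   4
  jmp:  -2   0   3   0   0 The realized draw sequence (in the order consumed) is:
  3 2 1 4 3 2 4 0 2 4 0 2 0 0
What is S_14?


4

t=0: S=0, d=3, jump=0, S_1=0
t=1: S=0, d=2, jump=3, S_2=3
t=2: S=3, d=1, jump=0, S_3=3
t=3: S=3, d=4, jump=0, S_4=3
t=4: S=3, d=3, jump=0, S_5=3
t=5: S=3, d=2, jump=3, S_6=6
t=6: S=6, d=4, jump=0, S_7=6
t=7: S=6, d=0, jump=-2, S_8=4
t=8: S=4, d=2, jump=3, S_9=7
t=9: S=7, d=4, jump=0, S_10=7
t=10: S=7, d=0, jump=-2, S_11=5
t=11: S=5, d=2, jump=3, S_12=8
t=12: S=8, d=0, jump=-2, S_13=6
t=13: S=6, d=0, jump=-2, S_14=4


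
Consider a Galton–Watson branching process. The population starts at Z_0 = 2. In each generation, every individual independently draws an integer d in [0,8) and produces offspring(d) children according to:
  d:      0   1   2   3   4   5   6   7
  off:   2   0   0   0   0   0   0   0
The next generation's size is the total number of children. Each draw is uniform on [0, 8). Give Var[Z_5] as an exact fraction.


Outcome values over d=0..7: [2, 0, 0, 0, 0, 0, 0, 0]
Σy = 2, Σy² = 4, M = 8
μ = 2/8 = 1/4,  σ² = 4/8 − (1/4)² = 7/16
V_0 = 0, E_0 = 2
V_1 = 7/16·E_0 + (1/4)²·V_0 = 7/8;  E_1 = 1/2
V_2 = 7/16·E_1 + (1/4)²·V_1 = 35/128;  E_2 = 1/8
V_3 = 7/16·E_2 + (1/4)²·V_2 = 147/2048;  E_3 = 1/32
V_4 = 7/16·E_3 + (1/4)²·V_3 = 595/32768;  E_4 = 1/128
V_5 = 7/16·E_4 + (1/4)²·V_4 = 2387/524288;  E_5 = 1/512

2387/524288


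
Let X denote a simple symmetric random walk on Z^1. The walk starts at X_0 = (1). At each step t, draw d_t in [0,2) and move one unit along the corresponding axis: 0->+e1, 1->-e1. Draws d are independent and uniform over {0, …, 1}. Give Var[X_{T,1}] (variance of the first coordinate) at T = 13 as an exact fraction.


13

Outcome values over d=0..1: [1, -1]
Σy = 0, Σy² = 2, M = 2
μ = 0/2 = 0,  σ² = 2/2 − (0)² = 1
Independent increments: Var[X_13] = 13·σ² = 13·(1) = 13


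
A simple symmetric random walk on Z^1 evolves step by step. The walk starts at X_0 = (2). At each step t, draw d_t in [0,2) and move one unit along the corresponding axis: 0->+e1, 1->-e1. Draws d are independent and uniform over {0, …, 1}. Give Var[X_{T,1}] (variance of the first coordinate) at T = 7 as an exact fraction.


7

Outcome values over d=0..1: [1, -1]
Σy = 0, Σy² = 2, M = 2
μ = 0/2 = 0,  σ² = 2/2 − (0)² = 1
Independent increments: Var[X_7] = 7·σ² = 7·(1) = 7


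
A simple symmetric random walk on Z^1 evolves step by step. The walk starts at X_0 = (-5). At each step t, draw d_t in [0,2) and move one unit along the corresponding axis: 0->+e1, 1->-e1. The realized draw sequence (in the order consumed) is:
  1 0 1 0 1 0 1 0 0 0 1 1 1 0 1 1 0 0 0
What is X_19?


t=0: X=(-5), d=1 → -e1, X_1=(-6)
t=1: X=(-6), d=0 → +e1, X_2=(-5)
t=2: X=(-5), d=1 → -e1, X_3=(-6)
t=3: X=(-6), d=0 → +e1, X_4=(-5)
t=4: X=(-5), d=1 → -e1, X_5=(-6)
t=5: X=(-6), d=0 → +e1, X_6=(-5)
t=6: X=(-5), d=1 → -e1, X_7=(-6)
t=7: X=(-6), d=0 → +e1, X_8=(-5)
t=8: X=(-5), d=0 → +e1, X_9=(-4)
t=9: X=(-4), d=0 → +e1, X_10=(-3)
t=10: X=(-3), d=1 → -e1, X_11=(-4)
t=11: X=(-4), d=1 → -e1, X_12=(-5)
t=12: X=(-5), d=1 → -e1, X_13=(-6)
t=13: X=(-6), d=0 → +e1, X_14=(-5)
t=14: X=(-5), d=1 → -e1, X_15=(-6)
t=15: X=(-6), d=1 → -e1, X_16=(-7)
t=16: X=(-7), d=0 → +e1, X_17=(-6)
t=17: X=(-6), d=0 → +e1, X_18=(-5)
t=18: X=(-5), d=0 → +e1, X_19=(-4)

(-4)


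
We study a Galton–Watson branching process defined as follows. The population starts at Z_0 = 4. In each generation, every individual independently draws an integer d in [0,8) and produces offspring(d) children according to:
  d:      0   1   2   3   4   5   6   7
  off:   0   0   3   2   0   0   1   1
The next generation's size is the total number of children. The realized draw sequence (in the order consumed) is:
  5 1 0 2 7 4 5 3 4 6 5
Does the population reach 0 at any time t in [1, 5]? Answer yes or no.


gen 0: Z_0=4, draws=[5, 1, 0, 2], offspring=[0, 0, 0, 3], Z_1=3
gen 1: Z_1=3, draws=[7, 4, 5], offspring=[1, 0, 0], Z_2=1
gen 2: Z_2=1, draws=[3], offspring=[2], Z_3=2
gen 3: Z_3=2, draws=[4, 6], offspring=[0, 1], Z_4=1
gen 4: Z_4=1, draws=[5], offspring=[0], Z_5=0

yes


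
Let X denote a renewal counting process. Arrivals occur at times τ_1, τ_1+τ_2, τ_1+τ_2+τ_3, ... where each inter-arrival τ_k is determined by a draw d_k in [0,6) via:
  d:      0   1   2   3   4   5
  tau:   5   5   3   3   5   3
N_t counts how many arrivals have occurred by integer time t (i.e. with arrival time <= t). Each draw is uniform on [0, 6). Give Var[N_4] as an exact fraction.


Inter-arrival values over d=0..5: [5, 5, 3, 3, 5, 3]
Each d has probability 1/6, so the pmf of τ is: f(3) = 1/2, f(5) = 1/2
Let p_n(j) = P(N_n = j), with p_0 = [1]. Condition on τ_1: p_n(0) = P(τ > n), and for j >= 1, p_n(j) = Σ_{k<=n} f(k)·p_{n−k}(j−1)
p_1 = [1]  (j = 0)
p_2 = [1]  (j = 0)
p_3 = [1/2, 1/2]  (j = 0..1)
p_4 = [1/2, 1/2]  (j = 0..1)
E[N_4] = Σ j·p_4(j) = 1/2;  E[N_4²] = Σ j²·p_4(j) = 1/2
Var[N_4] = 1/2 − (1/2)² = 1/4

1/4


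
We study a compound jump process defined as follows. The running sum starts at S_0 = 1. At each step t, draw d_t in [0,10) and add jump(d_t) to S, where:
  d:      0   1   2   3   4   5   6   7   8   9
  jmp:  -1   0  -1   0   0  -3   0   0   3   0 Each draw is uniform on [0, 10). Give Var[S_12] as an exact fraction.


Outcome values over d=0..9: [-1, 0, -1, 0, 0, -3, 0, 0, 3, 0]
Σy = -2, Σy² = 20, M = 10
μ = -2/10 = -1/5,  σ² = 20/10 − (-1/5)² = 49/25
Independent increments: Var[S_12] = 12·σ² = 12·(49/25) = 588/25

588/25


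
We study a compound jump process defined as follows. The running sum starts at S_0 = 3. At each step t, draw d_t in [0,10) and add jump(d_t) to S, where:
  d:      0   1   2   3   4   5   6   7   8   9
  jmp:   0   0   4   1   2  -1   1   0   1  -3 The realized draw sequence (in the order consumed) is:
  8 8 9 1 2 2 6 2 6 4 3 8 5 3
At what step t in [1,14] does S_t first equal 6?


t=0: S=3, d=8, jump=1, S_1=4
t=1: S=4, d=8, jump=1, S_2=5
t=2: S=5, d=9, jump=-3, S_3=2
t=3: S=2, d=1, jump=0, S_4=2
t=4: S=2, d=2, jump=4, S_5=6
t=5: S=6, d=2, jump=4, S_6=10
t=6: S=10, d=6, jump=1, S_7=11
t=7: S=11, d=2, jump=4, S_8=15
t=8: S=15, d=6, jump=1, S_9=16
t=9: S=16, d=4, jump=2, S_10=18
t=10: S=18, d=3, jump=1, S_11=19
t=11: S=19, d=8, jump=1, S_12=20
t=12: S=20, d=5, jump=-1, S_13=19
t=13: S=19, d=3, jump=1, S_14=20

5


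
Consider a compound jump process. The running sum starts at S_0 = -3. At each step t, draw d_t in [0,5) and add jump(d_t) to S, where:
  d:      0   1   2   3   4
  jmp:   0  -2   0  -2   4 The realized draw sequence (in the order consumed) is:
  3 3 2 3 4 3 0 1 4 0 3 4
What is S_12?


-3

t=0: S=-3, d=3, jump=-2, S_1=-5
t=1: S=-5, d=3, jump=-2, S_2=-7
t=2: S=-7, d=2, jump=0, S_3=-7
t=3: S=-7, d=3, jump=-2, S_4=-9
t=4: S=-9, d=4, jump=4, S_5=-5
t=5: S=-5, d=3, jump=-2, S_6=-7
t=6: S=-7, d=0, jump=0, S_7=-7
t=7: S=-7, d=1, jump=-2, S_8=-9
t=8: S=-9, d=4, jump=4, S_9=-5
t=9: S=-5, d=0, jump=0, S_10=-5
t=10: S=-5, d=3, jump=-2, S_11=-7
t=11: S=-7, d=4, jump=4, S_12=-3


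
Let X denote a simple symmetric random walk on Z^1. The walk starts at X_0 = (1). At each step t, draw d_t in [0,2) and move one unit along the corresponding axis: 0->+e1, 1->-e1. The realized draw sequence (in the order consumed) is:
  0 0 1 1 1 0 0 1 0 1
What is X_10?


t=0: X=(1), d=0 → +e1, X_1=(2)
t=1: X=(2), d=0 → +e1, X_2=(3)
t=2: X=(3), d=1 → -e1, X_3=(2)
t=3: X=(2), d=1 → -e1, X_4=(1)
t=4: X=(1), d=1 → -e1, X_5=(0)
t=5: X=(0), d=0 → +e1, X_6=(1)
t=6: X=(1), d=0 → +e1, X_7=(2)
t=7: X=(2), d=1 → -e1, X_8=(1)
t=8: X=(1), d=0 → +e1, X_9=(2)
t=9: X=(2), d=1 → -e1, X_10=(1)

(1)


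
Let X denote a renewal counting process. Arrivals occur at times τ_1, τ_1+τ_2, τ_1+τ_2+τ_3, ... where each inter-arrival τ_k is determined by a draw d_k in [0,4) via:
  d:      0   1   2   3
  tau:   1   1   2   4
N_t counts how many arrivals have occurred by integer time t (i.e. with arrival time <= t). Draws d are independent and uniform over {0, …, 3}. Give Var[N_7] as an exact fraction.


Inter-arrival values over d=0..3: [1, 1, 2, 4]
Each d has probability 1/4, so the pmf of τ is: f(1) = 1/2, f(2) = 1/4, f(4) = 1/4
Let p_n(j) = P(N_n = j), with p_0 = [1]. Condition on τ_1: p_n(0) = P(τ > n), and for j >= 1, p_n(j) = Σ_{k<=n} f(k)·p_{n−k}(j−1)
p_1 = [1/2, 1/2]  (j = 0..1)
p_2 = [1/4, 1/2, 1/4]  (j = 0..2)
p_3 = [1/4, 1/4, 3/8, 1/8]  (j = 0..3)
p_4 = [0, 7/16, 1/4, 1/4, 1/16]  (j = 0..4)
p_5 = [0, 3/16, 13/32, 7/32, 5/32, 1/32]  (j = 0..5)
p_6 = [0, 1/16, 21/64, 21/64, 11/64, 3/32, 1/64]  (j = 0..6)
p_7 = [0, 1/16, 9/64, 23/64, 1/4, 1/8, 7/128, 1/128]  (j = 0..7)
E[N_7] = Σ j·p_7(j) = 439/128;  E[N_7²] = Σ j²·p_7(j) = 1707/128
Var[N_7] = 1707/128 − (439/128)² = 25775/16384

25775/16384


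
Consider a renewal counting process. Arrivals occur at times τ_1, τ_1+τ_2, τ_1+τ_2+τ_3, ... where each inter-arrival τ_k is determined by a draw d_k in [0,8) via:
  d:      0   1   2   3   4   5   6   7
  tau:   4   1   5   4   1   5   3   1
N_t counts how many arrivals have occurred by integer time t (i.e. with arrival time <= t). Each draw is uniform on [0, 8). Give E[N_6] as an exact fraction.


Inter-arrival values over d=0..7: [4, 1, 5, 4, 1, 5, 3, 1]
Each d has probability 1/8, so the pmf of τ is: f(1) = 3/8, f(3) = 1/8, f(4) = 1/4, f(5) = 1/4
Renewal equation for m(n) = E[N_n]: condition on τ_1 = k (if k <= n, one arrival plus a fresh copy on the remaining n−k steps): m(n) = F(n) + Σ_{k<=n} f(k)·m(n−k), where F(n) = P(τ <= n) and m(0) = 0
m(1) = F(1) = 3/8
m(2) = F(2) + f(1)·m(1) = 3/8 + 3/8·3/8 = 33/64
m(3) = F(3) + f(1)·m(2) = 1/2 + 3/8·33/64 = 355/512
m(4) = F(4) + f(1)·m(3) + f(3)·m(1) = 3/4 + 3/8·355/512 + 1/8·3/8 = 4329/4096
m(5) = F(5) + f(1)·m(4) + f(3)·m(2) + f(4)·m(1) = 1 + 3/8·4329/4096 + 1/8·33/64 + 1/4·3/8 = 50939/32768
m(6) = F(6) + f(1)·m(5) + f(3)·m(3) + f(4)·m(2) + f(5)·m(1) = 1 + 3/8·50939/32768 + 1/8·355/512 + 1/4·33/64 + 1/4·3/8 = 496049/262144
E[N_6] = m(6) = 496049/262144

496049/262144


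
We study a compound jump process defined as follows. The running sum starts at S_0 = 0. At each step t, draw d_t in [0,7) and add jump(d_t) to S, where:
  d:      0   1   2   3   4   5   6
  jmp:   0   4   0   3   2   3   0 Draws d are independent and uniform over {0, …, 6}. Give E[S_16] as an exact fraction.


Outcome values over d=0..6: [0, 4, 0, 3, 2, 3, 0]
Σy = 12, Σy² = 38, M = 7
μ = 12/7 = 12/7,  σ² = 38/7 − (12/7)² = 122/49
E[S_16] = 0 + 16·(12/7) = 192/7

192/7


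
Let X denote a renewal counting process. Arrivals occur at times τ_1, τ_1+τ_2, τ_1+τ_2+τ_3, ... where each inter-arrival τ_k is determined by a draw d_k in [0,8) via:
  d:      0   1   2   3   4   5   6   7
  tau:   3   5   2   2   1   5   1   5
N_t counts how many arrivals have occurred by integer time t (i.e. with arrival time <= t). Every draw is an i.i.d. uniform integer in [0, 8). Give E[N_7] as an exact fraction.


Inter-arrival values over d=0..7: [3, 5, 2, 2, 1, 5, 1, 5]
Each d has probability 1/8, so the pmf of τ is: f(1) = 1/4, f(2) = 1/4, f(3) = 1/8, f(5) = 3/8
Renewal equation for m(n) = E[N_n]: condition on τ_1 = k (if k <= n, one arrival plus a fresh copy on the remaining n−k steps): m(n) = F(n) + Σ_{k<=n} f(k)·m(n−k), where F(n) = P(τ <= n) and m(0) = 0
m(1) = F(1) = 1/4
m(2) = F(2) + f(1)·m(1) = 1/2 + 1/4·1/4 = 9/16
m(3) = F(3) + f(1)·m(2) + f(2)·m(1) = 5/8 + 1/4·9/16 + 1/4·1/4 = 53/64
m(4) = F(4) + f(1)·m(3) + f(2)·m(2) + f(3)·m(1) = 5/8 + 1/4·53/64 + 1/4·9/16 + 1/8·1/4 = 257/256
m(5) = F(5) + f(1)·m(4) + f(2)·m(3) + f(3)·m(2) = 1 + 1/4·257/256 + 1/4·53/64 + 1/8·9/16 = 1565/1024
m(6) = F(6) + f(1)·m(5) + f(2)·m(4) + f(3)·m(3) + f(5)·m(1) = 1 + 1/4·1565/1024 + 1/4·257/256 + 1/8·53/64 + 3/8·1/4 = 7497/4096
m(7) = F(7) + f(1)·m(6) + f(2)·m(5) + f(3)·m(4) + f(5)·m(2) = 1 + 1/4·7497/4096 + 1/4·1565/1024 + 1/8·257/256 + 3/8·9/16 = 35653/16384
E[N_7] = m(7) = 35653/16384

35653/16384


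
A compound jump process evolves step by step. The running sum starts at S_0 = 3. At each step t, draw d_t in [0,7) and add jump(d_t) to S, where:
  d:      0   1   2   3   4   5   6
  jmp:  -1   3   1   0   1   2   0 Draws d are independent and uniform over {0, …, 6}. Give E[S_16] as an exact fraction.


Outcome values over d=0..6: [-1, 3, 1, 0, 1, 2, 0]
Σy = 6, Σy² = 16, M = 7
μ = 6/7 = 6/7,  σ² = 16/7 − (6/7)² = 76/49
E[S_16] = 3 + 16·(6/7) = 117/7

117/7


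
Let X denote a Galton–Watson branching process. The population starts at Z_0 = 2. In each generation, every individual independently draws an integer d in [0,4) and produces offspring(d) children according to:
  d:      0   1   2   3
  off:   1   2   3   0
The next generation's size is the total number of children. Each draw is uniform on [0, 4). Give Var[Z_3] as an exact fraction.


855/32

Outcome values over d=0..3: [1, 2, 3, 0]
Σy = 6, Σy² = 14, M = 4
μ = 6/4 = 3/2,  σ² = 14/4 − (3/2)² = 5/4
V_0 = 0, E_0 = 2
V_1 = 5/4·E_0 + (3/2)²·V_0 = 5/2;  E_1 = 3
V_2 = 5/4·E_1 + (3/2)²·V_1 = 75/8;  E_2 = 9/2
V_3 = 5/4·E_2 + (3/2)²·V_2 = 855/32;  E_3 = 27/4


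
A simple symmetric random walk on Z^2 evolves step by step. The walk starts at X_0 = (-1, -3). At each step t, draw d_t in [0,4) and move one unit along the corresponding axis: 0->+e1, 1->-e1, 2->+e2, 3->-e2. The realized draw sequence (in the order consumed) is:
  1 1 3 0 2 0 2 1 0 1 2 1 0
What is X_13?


t=0: X=(-1, -3), d=1 → -e1, X_1=(-2, -3)
t=1: X=(-2, -3), d=1 → -e1, X_2=(-3, -3)
t=2: X=(-3, -3), d=3 → -e2, X_3=(-3, -4)
t=3: X=(-3, -4), d=0 → +e1, X_4=(-2, -4)
t=4: X=(-2, -4), d=2 → +e2, X_5=(-2, -3)
t=5: X=(-2, -3), d=0 → +e1, X_6=(-1, -3)
t=6: X=(-1, -3), d=2 → +e2, X_7=(-1, -2)
t=7: X=(-1, -2), d=1 → -e1, X_8=(-2, -2)
t=8: X=(-2, -2), d=0 → +e1, X_9=(-1, -2)
t=9: X=(-1, -2), d=1 → -e1, X_10=(-2, -2)
t=10: X=(-2, -2), d=2 → +e2, X_11=(-2, -1)
t=11: X=(-2, -1), d=1 → -e1, X_12=(-3, -1)
t=12: X=(-3, -1), d=0 → +e1, X_13=(-2, -1)

(-2, -1)


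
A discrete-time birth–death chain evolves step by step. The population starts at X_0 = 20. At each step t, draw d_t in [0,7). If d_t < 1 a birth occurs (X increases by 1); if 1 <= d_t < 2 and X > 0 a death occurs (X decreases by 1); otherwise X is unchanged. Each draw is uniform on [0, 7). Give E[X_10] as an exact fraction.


20

X can drop by at most 1 per step and X_0 = 20 > T = 10, so X_t >= 20 − t >= 10 > 0 for every t <= 10: the floor at 0 (the 'and X > 0' condition) never binds. Hence X_10 = X_0 + Σ_{t<10} Y_t with i.i.d. increments Y_t = y(d_t) ∈ {+1, −1, 0}.
Outcome values over d=0..6: [1, -1, 0, 0, 0, 0, 0]
Σy = 0, Σy² = 2, M = 7
μ = 0/7 = 0,  σ² = 2/7 − (0)² = 2/7
E[X_10] = 20 + 10·(0) = 20


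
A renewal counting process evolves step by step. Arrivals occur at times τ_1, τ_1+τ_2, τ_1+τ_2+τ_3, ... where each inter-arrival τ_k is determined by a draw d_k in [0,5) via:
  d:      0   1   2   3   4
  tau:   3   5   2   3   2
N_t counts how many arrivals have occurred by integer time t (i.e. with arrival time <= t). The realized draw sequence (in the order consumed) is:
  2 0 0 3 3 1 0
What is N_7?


2

draw d_1=2: τ_1=2, arrival time A_1=2
draw d_2=0: τ_2=3, arrival time A_2=5
draw d_3=0: τ_3=3, arrival time A_3=8
draw d_4=3: τ_4=3, arrival time A_4=11
draw d_5=3: τ_5=3, arrival time A_5=14
draw d_6=1: τ_6=5, arrival time A_6=19
draw d_7=0: τ_7=3, arrival time A_7=22
N_t over t=0..7: 0:0 1:0 2:1 3:1 4:1 5:2 6:2 7:2


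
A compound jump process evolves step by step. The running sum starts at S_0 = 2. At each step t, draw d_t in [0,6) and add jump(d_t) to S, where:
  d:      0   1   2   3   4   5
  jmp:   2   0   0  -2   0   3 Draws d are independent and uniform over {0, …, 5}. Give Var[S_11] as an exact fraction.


Outcome values over d=0..5: [2, 0, 0, -2, 0, 3]
Σy = 3, Σy² = 17, M = 6
μ = 3/6 = 1/2,  σ² = 17/6 − (1/2)² = 31/12
Independent increments: Var[S_11] = 11·σ² = 11·(31/12) = 341/12

341/12


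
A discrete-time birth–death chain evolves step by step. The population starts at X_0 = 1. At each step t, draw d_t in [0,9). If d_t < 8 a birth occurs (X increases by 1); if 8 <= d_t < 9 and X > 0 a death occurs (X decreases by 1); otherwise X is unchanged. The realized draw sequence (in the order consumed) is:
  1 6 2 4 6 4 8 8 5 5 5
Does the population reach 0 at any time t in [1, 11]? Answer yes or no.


t=0: X=1, d=1 → birth, X_1=2
t=1: X=2, d=6 → birth, X_2=3
t=2: X=3, d=2 → birth, X_3=4
t=3: X=4, d=4 → birth, X_4=5
t=4: X=5, d=6 → birth, X_5=6
t=5: X=6, d=4 → birth, X_6=7
t=6: X=7, d=8 → death, X_7=6
t=7: X=6, d=8 → death, X_8=5
t=8: X=5, d=5 → birth, X_9=6
t=9: X=6, d=5 → birth, X_10=7
t=10: X=7, d=5 → birth, X_11=8

no


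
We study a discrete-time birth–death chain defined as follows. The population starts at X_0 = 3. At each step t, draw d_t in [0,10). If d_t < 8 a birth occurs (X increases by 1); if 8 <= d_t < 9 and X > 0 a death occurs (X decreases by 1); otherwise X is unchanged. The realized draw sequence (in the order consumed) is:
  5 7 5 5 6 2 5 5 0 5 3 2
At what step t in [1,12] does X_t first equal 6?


3

t=0: X=3, d=5 → birth, X_1=4
t=1: X=4, d=7 → birth, X_2=5
t=2: X=5, d=5 → birth, X_3=6
t=3: X=6, d=5 → birth, X_4=7
t=4: X=7, d=6 → birth, X_5=8
t=5: X=8, d=2 → birth, X_6=9
t=6: X=9, d=5 → birth, X_7=10
t=7: X=10, d=5 → birth, X_8=11
t=8: X=11, d=0 → birth, X_9=12
t=9: X=12, d=5 → birth, X_10=13
t=10: X=13, d=3 → birth, X_11=14
t=11: X=14, d=2 → birth, X_12=15


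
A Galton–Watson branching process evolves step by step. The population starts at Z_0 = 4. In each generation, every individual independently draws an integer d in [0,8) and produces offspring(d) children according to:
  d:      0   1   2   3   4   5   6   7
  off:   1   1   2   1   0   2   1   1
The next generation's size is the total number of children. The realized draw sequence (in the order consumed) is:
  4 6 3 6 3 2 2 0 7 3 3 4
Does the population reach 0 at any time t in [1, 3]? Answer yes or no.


no

gen 0: Z_0=4, draws=[4, 6, 3, 6], offspring=[0, 1, 1, 1], Z_1=3
gen 1: Z_1=3, draws=[3, 2, 2], offspring=[1, 2, 2], Z_2=5
gen 2: Z_2=5, draws=[0, 7, 3, 3, 4], offspring=[1, 1, 1, 1, 0], Z_3=4


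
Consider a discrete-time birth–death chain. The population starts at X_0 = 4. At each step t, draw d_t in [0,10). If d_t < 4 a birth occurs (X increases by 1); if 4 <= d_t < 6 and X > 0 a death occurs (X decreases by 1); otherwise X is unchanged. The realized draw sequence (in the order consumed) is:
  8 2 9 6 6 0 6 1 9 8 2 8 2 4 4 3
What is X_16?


t=0: X=4, d=8 → hold, X_1=4
t=1: X=4, d=2 → birth, X_2=5
t=2: X=5, d=9 → hold, X_3=5
t=3: X=5, d=6 → hold, X_4=5
t=4: X=5, d=6 → hold, X_5=5
t=5: X=5, d=0 → birth, X_6=6
t=6: X=6, d=6 → hold, X_7=6
t=7: X=6, d=1 → birth, X_8=7
t=8: X=7, d=9 → hold, X_9=7
t=9: X=7, d=8 → hold, X_10=7
t=10: X=7, d=2 → birth, X_11=8
t=11: X=8, d=8 → hold, X_12=8
t=12: X=8, d=2 → birth, X_13=9
t=13: X=9, d=4 → death, X_14=8
t=14: X=8, d=4 → death, X_15=7
t=15: X=7, d=3 → birth, X_16=8

8


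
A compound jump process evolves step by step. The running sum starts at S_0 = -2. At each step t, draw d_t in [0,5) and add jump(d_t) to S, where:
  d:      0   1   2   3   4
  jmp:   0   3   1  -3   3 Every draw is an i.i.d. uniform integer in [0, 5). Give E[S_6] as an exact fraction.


14/5

Outcome values over d=0..4: [0, 3, 1, -3, 3]
Σy = 4, Σy² = 28, M = 5
μ = 4/5 = 4/5,  σ² = 28/5 − (4/5)² = 124/25
E[S_6] = -2 + 6·(4/5) = 14/5


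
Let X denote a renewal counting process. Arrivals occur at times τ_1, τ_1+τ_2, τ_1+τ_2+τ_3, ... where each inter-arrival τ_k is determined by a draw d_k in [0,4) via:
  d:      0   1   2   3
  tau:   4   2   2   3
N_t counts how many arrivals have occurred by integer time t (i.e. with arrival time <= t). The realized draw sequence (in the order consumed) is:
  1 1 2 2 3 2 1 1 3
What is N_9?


4

draw d_1=1: τ_1=2, arrival time A_1=2
draw d_2=1: τ_2=2, arrival time A_2=4
draw d_3=2: τ_3=2, arrival time A_3=6
draw d_4=2: τ_4=2, arrival time A_4=8
draw d_5=3: τ_5=3, arrival time A_5=11
draw d_6=2: τ_6=2, arrival time A_6=13
draw d_7=1: τ_7=2, arrival time A_7=15
draw d_8=1: τ_8=2, arrival time A_8=17
draw d_9=3: τ_9=3, arrival time A_9=20
N_t over t=0..9: 0:0 1:0 2:1 3:1 4:2 5:2 6:3 7:3 8:4 9:4


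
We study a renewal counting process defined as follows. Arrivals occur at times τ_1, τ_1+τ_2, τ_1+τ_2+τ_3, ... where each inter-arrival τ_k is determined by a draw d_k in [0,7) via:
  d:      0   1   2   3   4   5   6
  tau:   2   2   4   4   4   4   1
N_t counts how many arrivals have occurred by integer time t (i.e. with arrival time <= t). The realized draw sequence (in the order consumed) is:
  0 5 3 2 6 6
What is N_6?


draw d_1=0: τ_1=2, arrival time A_1=2
draw d_2=5: τ_2=4, arrival time A_2=6
draw d_3=3: τ_3=4, arrival time A_3=10
draw d_4=2: τ_4=4, arrival time A_4=14
draw d_5=6: τ_5=1, arrival time A_5=15
draw d_6=6: τ_6=1, arrival time A_6=16
N_t over t=0..6: 0:0 1:0 2:1 3:1 4:1 5:1 6:2

2


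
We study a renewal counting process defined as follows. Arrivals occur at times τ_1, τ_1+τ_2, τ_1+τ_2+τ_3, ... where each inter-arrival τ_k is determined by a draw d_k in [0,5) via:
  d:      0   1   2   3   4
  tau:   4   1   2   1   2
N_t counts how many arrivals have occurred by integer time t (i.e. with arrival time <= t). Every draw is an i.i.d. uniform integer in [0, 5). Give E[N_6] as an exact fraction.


Inter-arrival values over d=0..4: [4, 1, 2, 1, 2]
Each d has probability 1/5, so the pmf of τ is: f(1) = 2/5, f(2) = 2/5, f(4) = 1/5
Renewal equation for m(n) = E[N_n]: condition on τ_1 = k (if k <= n, one arrival plus a fresh copy on the remaining n−k steps): m(n) = F(n) + Σ_{k<=n} f(k)·m(n−k), where F(n) = P(τ <= n) and m(0) = 0
m(1) = F(1) = 2/5
m(2) = F(2) + f(1)·m(1) = 4/5 + 2/5·2/5 = 24/25
m(3) = F(3) + f(1)·m(2) + f(2)·m(1) = 4/5 + 2/5·24/25 + 2/5·2/5 = 168/125
m(4) = F(4) + f(1)·m(3) + f(2)·m(2) = 1 + 2/5·168/125 + 2/5·24/25 = 1201/625
m(5) = F(5) + f(1)·m(4) + f(2)·m(3) + f(4)·m(1) = 1 + 2/5·1201/625 + 2/5·168/125 + 1/5·2/5 = 7457/3125
m(6) = F(6) + f(1)·m(5) + f(2)·m(4) + f(4)·m(2) = 1 + 2/5·7457/3125 + 2/5·1201/625 + 1/5·24/25 = 45549/15625
E[N_6] = m(6) = 45549/15625

45549/15625
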